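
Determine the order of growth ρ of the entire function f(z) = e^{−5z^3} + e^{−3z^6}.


Each summand is entire of order 3 and 6 respectively (as in the single-exponential case). The order of a sum is at most the max of the orders, so ρ ≤ 6. For the lower bound: on |z|=r choose arg z so that -3z^6 is real positive; then |e^{-3z^6}| = e^{3r^6} while |e^{-5z^3}| ≤ e^{5r^3} = o(e^{3r^6}). So |f| ≥ e^{3r^6}(1 − o(1)) and ρ ≥ 6. Hence ρ = max(3, 6) = 6.
Therefore ρ = 6.

Order ρ = 6.


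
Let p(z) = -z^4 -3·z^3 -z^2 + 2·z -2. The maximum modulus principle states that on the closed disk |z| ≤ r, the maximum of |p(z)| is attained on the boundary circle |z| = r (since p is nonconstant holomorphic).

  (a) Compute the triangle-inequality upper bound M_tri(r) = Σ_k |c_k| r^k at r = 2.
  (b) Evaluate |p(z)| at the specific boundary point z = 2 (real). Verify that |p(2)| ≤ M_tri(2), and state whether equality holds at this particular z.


Coefficients: c_0 = -2, c_1 = 2, c_2 = -1, c_3 = -3, c_4 = -1. Radius r = 2.
Part (a). Triangle bound: M_tri(r) = Σ_k |c_k| r^k
  = |-2|·2^0 + |2|·2^1 + |-1|·2^2 + |-3|·2^3 + |-1|·2^4
  = 2 + 4 + 4 + 24 + 16 = 50.
This bounds M(r) := max_{|z|=r} |p(z)| from above; equality holds iff all terms c_k z^k can be made to align in phase at a single z on |z|=r.
Part (b). At z = 2 (real, on the circle |z| = r):
  p(2) = (-2)·2^0 + (2)·2^1 + (-1)·2^2 + (-3)·2^3 + (-1)·2^4 = -42.
  |p(2)| = 42.
Check: |p(2)| = 42 ≤ 50 = M_tri(2). ✓ Equality does not hold at z = 2 (the coefficients have mixed signs, so the terms do not all align in phase there).

M_tri(2) = 50; |p(2)| = 42; equality at z=2: no.


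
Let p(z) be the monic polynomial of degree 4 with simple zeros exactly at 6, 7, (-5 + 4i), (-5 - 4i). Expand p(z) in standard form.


The polynomial is p(z) = ∏_{α ∈ S} (z − α), where S = {6, 7, (-5 + 4i), (-5 - 4i)}.
Expanding the product yields: p(z) = z^4 -3·z^3 -47·z^2 -113·z + 1722.
Note conjugate pairs combine to real quadratics: (z − (-5+4i))(z − (-5−4i)) = z² + 10z + 41.
The resulting polynomial has degree 4 and real coefficients as required.

p(z) = z^4 -3·z^3 -47·z^2 -113·z + 1722.


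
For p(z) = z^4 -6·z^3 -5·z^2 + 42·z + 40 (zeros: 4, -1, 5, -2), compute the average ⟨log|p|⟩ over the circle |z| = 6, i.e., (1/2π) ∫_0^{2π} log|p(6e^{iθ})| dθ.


Zeros: -2, -1, 4, 5; r = 6.
Inside |z| < r: -2, -1, 4, 5. Outside (|z| ≥ r): ∅.
p(0) = 40, so log|p(0)| = log(40) = 3.6889.
Apply Jensen: I(r) = log|p(0)| + Σ_k log(r/|z_k|), summed over zeros inside |z| < r.
  log(r/|z_k|) for z_k = 4: log(6/4) = 0.4055
  log(r/|z_k|) for z_k = -1: log(6/1) = 1.7918
  log(r/|z_k|) for z_k = 5: log(6/5) = 0.1823
  log(r/|z_k|) for z_k = -2: log(6/2) = 1.0986
Sum over inside zeros: 3.4782.
I(r) = log|p(0)| + (inside sum) = 3.6889 + 3.4782 = 7.1670.
Closed form (all zeros inside, monic): I(r) = n·log(r) = 4·log(6) = 7.1670. ✓

I(r) ≈ 7.1670.


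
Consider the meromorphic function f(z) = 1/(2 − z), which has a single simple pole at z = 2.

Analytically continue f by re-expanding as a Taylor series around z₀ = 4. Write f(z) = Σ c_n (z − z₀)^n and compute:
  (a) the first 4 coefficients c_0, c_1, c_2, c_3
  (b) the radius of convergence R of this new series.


Let w = z − z₀, so z = z₀ + w.
Then 2 − z = 2 − (z₀ + w) = (2 − z₀) − w = -2 − w.
f(z) = 1/(-2 − w) = (1/(-2)) · 1/(1 − w/(-2)) = Σ_{n≥0} w^n / (-2)^(n+1).
So c_n = 1/(-2)^(n+1):
  c_0 = 1/(-2)^1 = -1/2.
  c_1 = 1/(-2)^2 = 1/4.
  c_2 = 1/(-2)^3 = -1/8.
  c_3 = 1/(-2)^4 = 1/16.
The series is valid for |w/d| < 1, i.e. |z − z₀| < |d|.
Radius of convergence: R = |2 − z₀| = |-2| = 2 (distance from z₀ to the singularity z = 2).

c_0 = -1/2, c_1 = 1/4, c_2 = -1/8, c_3 = 1/16; R = 2.


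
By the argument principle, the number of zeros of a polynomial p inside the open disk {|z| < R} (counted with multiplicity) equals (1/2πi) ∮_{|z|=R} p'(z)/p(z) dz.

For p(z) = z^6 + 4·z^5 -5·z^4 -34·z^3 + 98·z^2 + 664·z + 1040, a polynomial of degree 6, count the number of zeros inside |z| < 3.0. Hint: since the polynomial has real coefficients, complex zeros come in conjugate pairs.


The zeros of p are: (-3 + 1i), (-3 - 1i), (3 + 2i), (3 - 2i), (-2 + 2i), (-2 - 2i).
Their magnitudes are: 3.162, 3.162, 3.606, 3.606, 2.828, 2.828.
Zeros with |z| < R = 3.0: (-2 + 2i), (-2 - 2i).
Count = 2.
By the argument principle, (1/2πi) ∮_{|z|=R} p'(z)/p(z) dz equals exactly this count.

Number of zeros inside |z| < 3.0: 2.


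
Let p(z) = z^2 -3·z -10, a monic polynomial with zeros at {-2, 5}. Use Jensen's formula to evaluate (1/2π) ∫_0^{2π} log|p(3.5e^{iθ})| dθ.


Zeros: -2, 5; r = 3.5.
Inside |z| < r: -2. Outside (|z| ≥ r): 5.
p(0) = -10, so log|p(0)| = log(10) = 2.3026.
Apply Jensen: I(r) = log|p(0)| + Σ_k log(r/|z_k|), summed over zeros inside |z| < r.
  log(r/|z_k|) for z_k = -2: log(3.5/2) = 0.5596
  Outside zeros (5) contribute nothing to the Jensen sum.
Sum over inside zeros: 0.5596.
I(r) = log|p(0)| + (inside sum) = 2.3026 + 0.5596 = 2.8622.
Note: since some zeros are outside |z| ≤ r, the simplified n·log(r) form does NOT apply — only the inside zeros contribute.

I(r) ≈ 2.8622.


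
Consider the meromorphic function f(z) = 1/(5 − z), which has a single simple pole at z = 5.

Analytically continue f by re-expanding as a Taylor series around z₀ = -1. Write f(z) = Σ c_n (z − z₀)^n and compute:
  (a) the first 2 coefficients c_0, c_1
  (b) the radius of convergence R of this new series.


Let w = z − z₀, so z = z₀ + w.
Then 5 − z = 5 − (z₀ + w) = (5 − z₀) − w = 6 − w.
f(z) = 1/(6 − w) = (1/(6)) · 1/(1 − w/(6)) = Σ_{n≥0} w^n / (6)^(n+1).
So c_n = 1/(6)^(n+1):
  c_0 = 1/(6)^1 = 1/6.
  c_1 = 1/(6)^2 = 1/36.
The series is valid for |w/d| < 1, i.e. |z − z₀| < |d|.
Radius of convergence: R = |5 − z₀| = |6| = 6 (distance from z₀ to the singularity z = 5).

c_0 = 1/6, c_1 = 1/36; R = 6.


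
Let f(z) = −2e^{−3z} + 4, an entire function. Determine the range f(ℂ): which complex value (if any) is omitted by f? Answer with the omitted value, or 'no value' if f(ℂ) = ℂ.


Little Picard bounds the complement of f(ℂ) to at most one point.
e^{−3z} is never zero on ℂ, so -2·e^{−3z} takes every value in ℂ ∖ {0}. Adding 4 shifts the range to ℂ ∖ {4}. Thus f omits exactly the value 4.

Omitted value: 4.


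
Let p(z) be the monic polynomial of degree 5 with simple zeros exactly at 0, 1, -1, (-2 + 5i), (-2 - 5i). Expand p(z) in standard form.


The polynomial is p(z) = ∏_{α ∈ S} (z − α), where S = {0, 1, -1, (-2 + 5i), (-2 - 5i)}.
Expanding the product yields: p(z) = z^5 + 4·z^4 + 28·z^3 -4·z^2 -29·z.
Note conjugate pairs combine to real quadratics: (z − (-2+5i))(z − (-2−5i)) = z² + 4z + 29.
The resulting polynomial has degree 5 and real coefficients as required.

p(z) = z^5 + 4·z^4 + 28·z^3 -4·z^2 -29·z.


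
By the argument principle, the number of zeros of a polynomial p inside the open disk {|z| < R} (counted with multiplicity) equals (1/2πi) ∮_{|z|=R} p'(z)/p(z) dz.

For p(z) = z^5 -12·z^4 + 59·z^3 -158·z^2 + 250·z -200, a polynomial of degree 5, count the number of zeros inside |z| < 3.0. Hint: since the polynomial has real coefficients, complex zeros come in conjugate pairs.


The zeros of p are: (3 + 1i), (3 - 1i), (1 + 2i), (1 - 2i), 4.
Their magnitudes are: 3.162, 3.162, 2.236, 2.236, 4.
Zeros with |z| < R = 3.0: (1 + 2i), (1 - 2i).
Count = 2.
By the argument principle, (1/2πi) ∮_{|z|=R} p'(z)/p(z) dz equals exactly this count.

Number of zeros inside |z| < 3.0: 2.


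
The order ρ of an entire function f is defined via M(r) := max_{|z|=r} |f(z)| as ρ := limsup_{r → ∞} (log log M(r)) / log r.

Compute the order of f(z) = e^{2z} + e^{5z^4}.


Each summand is entire of order 1 and 4 respectively (as in the single-exponential case). The order of a sum is at most the max of the orders, so ρ ≤ 4. For the lower bound: on |z|=r choose arg z so that 5z^4 is real positive; then |e^{5z^4}| = e^{5r^4} while |e^{2z}| ≤ e^{2r^1} = o(e^{5r^4}). So |f| ≥ e^{5r^4}(1 − o(1)) and ρ ≥ 4. Hence ρ = max(1, 4) = 4.
Therefore ρ = 4.

Order ρ = 4.


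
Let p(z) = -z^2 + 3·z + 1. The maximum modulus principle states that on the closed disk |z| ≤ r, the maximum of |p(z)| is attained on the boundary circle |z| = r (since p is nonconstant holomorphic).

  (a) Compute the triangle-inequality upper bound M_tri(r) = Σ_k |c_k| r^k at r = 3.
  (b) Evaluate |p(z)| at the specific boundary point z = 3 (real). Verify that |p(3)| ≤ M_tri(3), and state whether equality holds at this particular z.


Coefficients: c_0 = 1, c_1 = 3, c_2 = -1. Radius r = 3.
Part (a). Triangle bound: M_tri(r) = Σ_k |c_k| r^k
  = |1|·3^0 + |3|·3^1 + |-1|·3^2
  = 1 + 9 + 9 = 19.
This bounds M(r) := max_{|z|=r} |p(z)| from above; equality holds iff all terms c_k z^k can be made to align in phase at a single z on |z|=r.
Part (b). At z = 3 (real, on the circle |z| = r):
  p(3) = (1)·3^0 + (3)·3^1 + (-1)·3^2 = 1.
  |p(3)| = 1.
Check: |p(3)| = 1 ≤ 19 = M_tri(3). ✓ Equality does not hold at z = 3 (the coefficients have mixed signs, so the terms do not all align in phase there).

M_tri(3) = 19; |p(3)| = 1; equality at z=3: no.


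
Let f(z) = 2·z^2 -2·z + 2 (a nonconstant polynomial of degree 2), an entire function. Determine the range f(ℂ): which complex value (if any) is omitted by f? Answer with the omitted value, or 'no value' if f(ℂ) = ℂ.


Little Picard bounds the complement of f(ℂ) to at most one point.
For every w ∈ ℂ, the equation p(z) − w = 0 is a nonconstant polynomial in z and hence has at least one root by the fundamental theorem of algebra. So p is surjective onto ℂ, omitting no value.

Omitted value: no value.


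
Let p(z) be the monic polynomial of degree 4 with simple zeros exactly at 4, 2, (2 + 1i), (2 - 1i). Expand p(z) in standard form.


The polynomial is p(z) = ∏_{α ∈ S} (z − α), where S = {4, 2, (2 + 1i), (2 - 1i)}.
Expanding the product yields: p(z) = z^4 -10·z^3 + 37·z^2 -62·z + 40.
Note conjugate pairs combine to real quadratics: (z − (2+1i))(z − (2−1i)) = z² − 4z + 5.
The resulting polynomial has degree 4 and real coefficients as required.

p(z) = z^4 -10·z^3 + 37·z^2 -62·z + 40.


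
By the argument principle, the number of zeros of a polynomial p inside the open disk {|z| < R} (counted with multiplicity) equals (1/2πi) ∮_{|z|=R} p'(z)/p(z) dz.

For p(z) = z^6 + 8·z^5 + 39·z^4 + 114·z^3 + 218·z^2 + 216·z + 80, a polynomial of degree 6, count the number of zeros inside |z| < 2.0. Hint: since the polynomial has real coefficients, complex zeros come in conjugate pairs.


The zeros of p are: (-2 + 2i), (-2 - 2i), (-1 + 3i), (-1 - 3i), -1, -1.
Their magnitudes are: 2.828, 2.828, 3.162, 3.162, 1, 1.
Zeros with |z| < R = 2.0: -1, -1.
Count = 2.
By the argument principle, (1/2πi) ∮_{|z|=R} p'(z)/p(z) dz equals exactly this count.

Number of zeros inside |z| < 2.0: 2.


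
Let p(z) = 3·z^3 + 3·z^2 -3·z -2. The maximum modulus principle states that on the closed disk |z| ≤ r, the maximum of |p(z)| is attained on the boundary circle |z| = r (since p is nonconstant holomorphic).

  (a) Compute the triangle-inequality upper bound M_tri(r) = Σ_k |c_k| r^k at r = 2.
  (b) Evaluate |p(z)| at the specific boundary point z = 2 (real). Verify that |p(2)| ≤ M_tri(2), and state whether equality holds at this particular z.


Coefficients: c_0 = -2, c_1 = -3, c_2 = 3, c_3 = 3. Radius r = 2.
Part (a). Triangle bound: M_tri(r) = Σ_k |c_k| r^k
  = |-2|·2^0 + |-3|·2^1 + |3|·2^2 + |3|·2^3
  = 2 + 6 + 12 + 24 = 44.
This bounds M(r) := max_{|z|=r} |p(z)| from above; equality holds iff all terms c_k z^k can be made to align in phase at a single z on |z|=r.
Part (b). At z = 2 (real, on the circle |z| = r):
  p(2) = (-2)·2^0 + (-3)·2^1 + (3)·2^2 + (3)·2^3 = 28.
  |p(2)| = 28.
Check: |p(2)| = 28 ≤ 44 = M_tri(2). ✓ Equality does not hold at z = 2 (the coefficients have mixed signs, so the terms do not all align in phase there).

M_tri(2) = 44; |p(2)| = 28; equality at z=2: no.


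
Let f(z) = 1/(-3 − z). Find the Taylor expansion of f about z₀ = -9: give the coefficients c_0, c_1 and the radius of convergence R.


Let w = z − z₀, so z = z₀ + w.
Then -3 − z = -3 − (z₀ + w) = (-3 − z₀) − w = 6 − w.
f(z) = 1/(6 − w) = (1/(6)) · 1/(1 − w/(6)) = Σ_{n≥0} w^n / (6)^(n+1).
So c_n = 1/(6)^(n+1):
  c_0 = 1/(6)^1 = 1/6.
  c_1 = 1/(6)^2 = 1/36.
The series is valid for |w/d| < 1, i.e. |z − z₀| < |d|.
Radius of convergence: R = |-3 − z₀| = |6| = 6 (distance from z₀ to the singularity z = -3).

c_0 = 1/6, c_1 = 1/36; R = 6.


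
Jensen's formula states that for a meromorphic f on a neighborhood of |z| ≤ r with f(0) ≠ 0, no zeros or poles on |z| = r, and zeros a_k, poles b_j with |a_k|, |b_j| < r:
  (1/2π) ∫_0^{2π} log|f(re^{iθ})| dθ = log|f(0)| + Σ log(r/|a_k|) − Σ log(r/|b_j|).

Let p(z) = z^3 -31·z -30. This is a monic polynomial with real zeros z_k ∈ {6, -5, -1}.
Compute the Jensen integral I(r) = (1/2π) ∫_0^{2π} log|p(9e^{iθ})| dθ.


Zeros: -5, -1, 6; r = 9.
Inside |z| < r: -5, -1, 6. Outside (|z| ≥ r): ∅.
p(0) = -30, so log|p(0)| = log(30) = 3.4012.
Apply Jensen: I(r) = log|p(0)| + Σ_k log(r/|z_k|), summed over zeros inside |z| < r.
  log(r/|z_k|) for z_k = 6: log(9/6) = 0.4055
  log(r/|z_k|) for z_k = -5: log(9/5) = 0.5878
  log(r/|z_k|) for z_k = -1: log(9/1) = 2.1972
Sum over inside zeros: 3.1905.
I(r) = log|p(0)| + (inside sum) = 3.4012 + 3.1905 = 6.5917.
Closed form (all zeros inside, monic): I(r) = n·log(r) = 3·log(9) = 6.5917. ✓

I(r) ≈ 6.5917.


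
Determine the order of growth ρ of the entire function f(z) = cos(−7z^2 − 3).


Write cos(w) = (e^{iw} ± e^{−iw})/(2 or 2i), so |cos(w)| ≤ e^{|w|}. With w = −7z^2 − 3, |w| ≤ 7r^2 + 3 on |z|=r, giving M(r) ≤ e^{7r^2 + 3} and ρ ≤ 2. For the lower bound, choose z on |z|=r with -7z^2 purely imaginary of modulus 7r^2; then |cos(−7z^2 − 3)| grows like e^{7r^2}/2, so ρ ≥ 2. Hence ρ = 2.
Therefore ρ = 2.

Order ρ = 2.


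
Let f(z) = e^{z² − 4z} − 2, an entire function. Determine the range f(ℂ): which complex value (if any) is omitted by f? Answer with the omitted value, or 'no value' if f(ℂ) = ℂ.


Little Picard bounds the complement of f(ℂ) to at most one point.
The exponent g(z) = z² − 4z is a nonconstant polynomial, hence surjective onto ℂ. So e^{g(z)} takes every value in {e^w : w ∈ ℂ} = ℂ ∖ {0}. Adding -2 shifts the range to ℂ ∖ {-2}. f omits exactly -2.

Omitted value: -2.


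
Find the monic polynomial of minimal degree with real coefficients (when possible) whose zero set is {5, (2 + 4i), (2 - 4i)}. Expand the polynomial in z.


The polynomial is p(z) = ∏_{α ∈ S} (z − α), where S = {5, (2 + 4i), (2 - 4i)}.
Expanding the product yields: p(z) = z^3 -9·z^2 + 40·z -100.
Note conjugate pairs combine to real quadratics: (z − (2+4i))(z − (2−4i)) = z² − 4z + 20.
The resulting polynomial has degree 3 and real coefficients as required.

p(z) = z^3 -9·z^2 + 40·z -100.


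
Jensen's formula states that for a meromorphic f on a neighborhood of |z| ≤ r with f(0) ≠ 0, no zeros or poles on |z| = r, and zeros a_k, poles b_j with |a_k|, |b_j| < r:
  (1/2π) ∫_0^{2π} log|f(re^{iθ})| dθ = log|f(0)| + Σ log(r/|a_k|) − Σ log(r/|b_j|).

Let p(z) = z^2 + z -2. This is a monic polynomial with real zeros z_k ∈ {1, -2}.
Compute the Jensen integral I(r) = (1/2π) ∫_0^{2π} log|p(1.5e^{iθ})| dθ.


Zeros: -2, 1; r = 1.5.
Inside |z| < r: 1. Outside (|z| ≥ r): -2.
p(0) = -2, so log|p(0)| = log(2) = 0.6931.
Apply Jensen: I(r) = log|p(0)| + Σ_k log(r/|z_k|), summed over zeros inside |z| < r.
  log(r/|z_k|) for z_k = 1: log(1.5/1) = 0.4055
  Outside zeros (-2) contribute nothing to the Jensen sum.
Sum over inside zeros: 0.4055.
I(r) = log|p(0)| + (inside sum) = 0.6931 + 0.4055 = 1.0986.
Note: since some zeros are outside |z| ≤ r, the simplified n·log(r) form does NOT apply — only the inside zeros contribute.

I(r) ≈ 1.0986.


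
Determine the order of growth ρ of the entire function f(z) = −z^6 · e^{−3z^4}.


M(r) = max_{|z|=r} |-1|·|z|^6·|e^{−3z^4}| = 1·r^6 · e^{3r^4} (the factors attain their maxima compatibly on |z|=r). Then log M(r) = log 1 + 6·log r + 3r^4, dominated by the last term, so log log M(r) ~ 4·log r. The polynomial factor -1z^6 contributes only a log r term and does not affect the order. ρ = 4.
Therefore ρ = 4.

Order ρ = 4.


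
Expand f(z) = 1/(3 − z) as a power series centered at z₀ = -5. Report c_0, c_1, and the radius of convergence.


Let w = z − z₀, so z = z₀ + w.
Then 3 − z = 3 − (z₀ + w) = (3 − z₀) − w = 8 − w.
f(z) = 1/(8 − w) = (1/(8)) · 1/(1 − w/(8)) = Σ_{n≥0} w^n / (8)^(n+1).
So c_n = 1/(8)^(n+1):
  c_0 = 1/(8)^1 = 1/8.
  c_1 = 1/(8)^2 = 1/64.
The series is valid for |w/d| < 1, i.e. |z − z₀| < |d|.
Radius of convergence: R = |3 − z₀| = |8| = 8 (distance from z₀ to the singularity z = 3).

c_0 = 1/8, c_1 = 1/64; R = 8.


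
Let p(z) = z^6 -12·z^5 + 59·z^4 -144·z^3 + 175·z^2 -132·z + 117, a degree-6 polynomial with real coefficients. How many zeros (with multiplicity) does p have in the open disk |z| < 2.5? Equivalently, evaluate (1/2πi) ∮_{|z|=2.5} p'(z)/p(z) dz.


The zeros of p are: 3, (3 + 2i), (3 - 2i), (0 + 1i), (0 - 1i), 3.
Their magnitudes are: 3, 3.606, 3.606, 1, 1, 3.
Zeros with |z| < R = 2.5: (0 + 1i), (0 - 1i).
Count = 2.
By the argument principle, (1/2πi) ∮_{|z|=R} p'(z)/p(z) dz equals exactly this count.

Number of zeros inside |z| < 2.5: 2.


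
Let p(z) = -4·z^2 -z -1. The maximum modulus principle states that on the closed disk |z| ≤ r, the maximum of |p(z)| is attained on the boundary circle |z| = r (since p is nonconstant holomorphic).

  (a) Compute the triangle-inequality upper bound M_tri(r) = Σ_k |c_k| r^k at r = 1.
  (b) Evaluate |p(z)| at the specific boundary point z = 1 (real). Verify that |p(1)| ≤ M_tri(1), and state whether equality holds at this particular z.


Coefficients: c_0 = -1, c_1 = -1, c_2 = -4. Radius r = 1.
Part (a). Triangle bound: M_tri(r) = Σ_k |c_k| r^k
  = |-1|·1^0 + |-1|·1^1 + |-4|·1^2
  = 1 + 1 + 4 = 6.
This bounds M(r) := max_{|z|=r} |p(z)| from above; equality holds iff all terms c_k z^k can be made to align in phase at a single z on |z|=r.
Part (b). At z = 1 (real, on the circle |z| = r):
  p(1) = (-1)·1^0 + (-1)·1^1 + (-4)·1^2 = -6.
  |p(1)| = 6.
Since all nonzero coefficients share the same sign, |p(1)| = 6 = M_tri(1); the triangle bound is attained at z = 1, so in fact M(r) = 6.

M_tri(1) = 6; |p(1)| = 6; equality at z=1: yes.


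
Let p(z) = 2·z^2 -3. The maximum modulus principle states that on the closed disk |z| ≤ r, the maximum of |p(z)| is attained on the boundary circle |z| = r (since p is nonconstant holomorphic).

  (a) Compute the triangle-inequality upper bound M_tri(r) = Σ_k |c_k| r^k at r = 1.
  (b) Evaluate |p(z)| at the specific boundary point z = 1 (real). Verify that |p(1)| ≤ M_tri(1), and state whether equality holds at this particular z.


Coefficients: c_0 = -3, c_1 = 0, c_2 = 2. Radius r = 1.
Part (a). Triangle bound: M_tri(r) = Σ_k |c_k| r^k
  = |-3|·1^0 + |0|·1^1 + |2|·1^2
  = 3 + 0 + 2 = 5.
This bounds M(r) := max_{|z|=r} |p(z)| from above; equality holds iff all terms c_k z^k can be made to align in phase at a single z on |z|=r.
Part (b). At z = 1 (real, on the circle |z| = r):
  p(1) = (-3)·1^0 + (0)·1^1 + (2)·1^2 = -1.
  |p(1)| = 1.
Check: |p(1)| = 1 ≤ 5 = M_tri(1). ✓ Equality does not hold at z = 1 (the coefficients have mixed signs, so the terms do not all align in phase there).

M_tri(1) = 5; |p(1)| = 1; equality at z=1: no.


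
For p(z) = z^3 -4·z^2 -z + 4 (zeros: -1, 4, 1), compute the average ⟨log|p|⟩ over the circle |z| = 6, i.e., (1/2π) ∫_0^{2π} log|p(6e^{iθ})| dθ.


Zeros: -1, 1, 4; r = 6.
Inside |z| < r: -1, 1, 4. Outside (|z| ≥ r): ∅.
p(0) = 4, so log|p(0)| = log(4) = 1.3863.
Apply Jensen: I(r) = log|p(0)| + Σ_k log(r/|z_k|), summed over zeros inside |z| < r.
  log(r/|z_k|) for z_k = -1: log(6/1) = 1.7918
  log(r/|z_k|) for z_k = 4: log(6/4) = 0.4055
  log(r/|z_k|) for z_k = 1: log(6/1) = 1.7918
Sum over inside zeros: 3.9890.
I(r) = log|p(0)| + (inside sum) = 1.3863 + 3.9890 = 5.3753.
Closed form (all zeros inside, monic): I(r) = n·log(r) = 3·log(6) = 5.3753. ✓

I(r) ≈ 5.3753.


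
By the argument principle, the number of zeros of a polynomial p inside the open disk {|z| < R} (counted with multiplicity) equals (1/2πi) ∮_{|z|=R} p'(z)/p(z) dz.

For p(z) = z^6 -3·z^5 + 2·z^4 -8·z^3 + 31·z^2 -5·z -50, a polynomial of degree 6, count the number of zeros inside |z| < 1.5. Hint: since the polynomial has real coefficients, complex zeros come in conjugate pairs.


The zeros of p are: (-1 + 2i), (-1 - 2i), (2 + 1i), (2 - 1i), 2, -1.
Their magnitudes are: 2.236, 2.236, 2.236, 2.236, 2, 1.
Zeros with |z| < R = 1.5: -1.
Count = 1.
By the argument principle, (1/2πi) ∮_{|z|=R} p'(z)/p(z) dz equals exactly this count.

Number of zeros inside |z| < 1.5: 1.


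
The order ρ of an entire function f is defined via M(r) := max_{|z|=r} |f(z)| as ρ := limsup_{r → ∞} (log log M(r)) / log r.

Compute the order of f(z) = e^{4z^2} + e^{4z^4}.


Each summand is entire of order 2 and 4 respectively (as in the single-exponential case). The order of a sum is at most the max of the orders, so ρ ≤ 4. For the lower bound: on |z|=r choose arg z so that 4z^4 is real positive; then |e^{4z^4}| = e^{4r^4} while |e^{4z^2}| ≤ e^{4r^2} = o(e^{4r^4}). So |f| ≥ e^{4r^4}(1 − o(1)) and ρ ≥ 4. Hence ρ = max(2, 4) = 4.
Therefore ρ = 4.

Order ρ = 4.


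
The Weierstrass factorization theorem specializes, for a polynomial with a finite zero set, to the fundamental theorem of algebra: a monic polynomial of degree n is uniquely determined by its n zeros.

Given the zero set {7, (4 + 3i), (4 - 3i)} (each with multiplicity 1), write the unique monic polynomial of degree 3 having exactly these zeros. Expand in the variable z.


The polynomial is p(z) = ∏_{α ∈ S} (z − α), where S = {7, (4 + 3i), (4 - 3i)}.
Expanding the product yields: p(z) = z^3 -15·z^2 + 81·z -175.
Note conjugate pairs combine to real quadratics: (z − (4+3i))(z − (4−3i)) = z² − 8z + 25.
The resulting polynomial has degree 3 and real coefficients as required.

p(z) = z^3 -15·z^2 + 81·z -175.


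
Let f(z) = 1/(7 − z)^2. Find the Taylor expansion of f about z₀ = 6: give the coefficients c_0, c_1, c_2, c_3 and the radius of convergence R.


Let w = z − z₀, so z = z₀ + w.
Then 7 − z = 7 − (z₀ + w) = (7 − z₀) − w = 1 − w.
f(z) = 1/(1 − w)^2 = (1/(1)^2) · (1 − w/(1))^{−2}.
By the binomial series (1−u)^{−2} = Σ_{n≥0} C(n+1, 1) u^n for |u|<1, with u = w/(1):
  c_n = C(n+1, 1) / (1)^(n+2).
  c_0 = 1/(1)^2 = 1.
  c_1 = 2/(1)^3 = 2.
  c_2 = 3/(1)^4 = 3.
  c_3 = 4/(1)^5 = 4.
The series is valid for |w/d| < 1, i.e. |z − z₀| < |d|.
Radius of convergence: R = |7 − z₀| = |1| = 1 (distance from z₀ to the singularity z = 7).

c_0 = 1, c_1 = 2, c_2 = 3, c_3 = 4; R = 1.


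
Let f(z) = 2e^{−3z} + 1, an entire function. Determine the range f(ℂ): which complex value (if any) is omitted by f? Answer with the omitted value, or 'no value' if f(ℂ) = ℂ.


Little Picard bounds the complement of f(ℂ) to at most one point.
e^{−3z} is never zero on ℂ, so 2·e^{−3z} takes every value in ℂ ∖ {0}. Adding 1 shifts the range to ℂ ∖ {1}. Thus f omits exactly the value 1.

Omitted value: 1.


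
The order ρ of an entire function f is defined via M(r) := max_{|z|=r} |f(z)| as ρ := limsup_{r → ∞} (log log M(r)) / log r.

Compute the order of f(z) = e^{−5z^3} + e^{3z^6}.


Each summand is entire of order 3 and 6 respectively (as in the single-exponential case). The order of a sum is at most the max of the orders, so ρ ≤ 6. For the lower bound: on |z|=r choose arg z so that 3z^6 is real positive; then |e^{3z^6}| = e^{3r^6} while |e^{-5z^3}| ≤ e^{5r^3} = o(e^{3r^6}). So |f| ≥ e^{3r^6}(1 − o(1)) and ρ ≥ 6. Hence ρ = max(3, 6) = 6.
Therefore ρ = 6.

Order ρ = 6.


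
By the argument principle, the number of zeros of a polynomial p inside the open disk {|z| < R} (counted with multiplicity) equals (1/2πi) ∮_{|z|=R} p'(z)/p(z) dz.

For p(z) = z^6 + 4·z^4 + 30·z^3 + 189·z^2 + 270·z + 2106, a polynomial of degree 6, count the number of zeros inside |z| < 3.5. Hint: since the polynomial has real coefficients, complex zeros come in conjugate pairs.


The zeros of p are: (-3 + 2i), (-3 - 2i), (3 + 3i), (3 - 3i), (0 + 3i), (0 - 3i).
Their magnitudes are: 3.606, 3.606, 4.243, 4.243, 3, 3.
Zeros with |z| < R = 3.5: (0 + 3i), (0 - 3i).
Count = 2.
By the argument principle, (1/2πi) ∮_{|z|=R} p'(z)/p(z) dz equals exactly this count.

Number of zeros inside |z| < 3.5: 2.


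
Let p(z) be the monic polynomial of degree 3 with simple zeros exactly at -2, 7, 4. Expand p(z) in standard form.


The polynomial is p(z) = ∏_{α ∈ S} (z − α), where S = {-2, 7, 4}.
Expanding the product yields: p(z) = z^3 -9·z^2 + 6·z + 56.
The resulting polynomial has degree 3 and real coefficients as required.

p(z) = z^3 -9·z^2 + 6·z + 56.


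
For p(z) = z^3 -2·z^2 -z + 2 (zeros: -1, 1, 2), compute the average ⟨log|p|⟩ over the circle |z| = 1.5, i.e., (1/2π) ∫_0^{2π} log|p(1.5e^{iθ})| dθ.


Zeros: -1, 1, 2; r = 1.5.
Inside |z| < r: -1, 1. Outside (|z| ≥ r): 2.
p(0) = 2, so log|p(0)| = log(2) = 0.6931.
Apply Jensen: I(r) = log|p(0)| + Σ_k log(r/|z_k|), summed over zeros inside |z| < r.
  log(r/|z_k|) for z_k = -1: log(1.5/1) = 0.4055
  log(r/|z_k|) for z_k = 1: log(1.5/1) = 0.4055
  Outside zeros (2) contribute nothing to the Jensen sum.
Sum over inside zeros: 0.8109.
I(r) = log|p(0)| + (inside sum) = 0.6931 + 0.8109 = 1.5041.
Note: since some zeros are outside |z| ≤ r, the simplified n·log(r) form does NOT apply — only the inside zeros contribute.

I(r) ≈ 1.5041.


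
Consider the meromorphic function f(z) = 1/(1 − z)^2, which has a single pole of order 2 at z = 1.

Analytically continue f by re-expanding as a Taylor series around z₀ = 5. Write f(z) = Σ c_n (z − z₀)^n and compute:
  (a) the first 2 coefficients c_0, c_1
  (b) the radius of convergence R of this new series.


Let w = z − z₀, so z = z₀ + w.
Then 1 − z = 1 − (z₀ + w) = (1 − z₀) − w = -4 − w.
f(z) = 1/(-4 − w)^2 = (1/(-4)^2) · (1 − w/(-4))^{−2}.
By the binomial series (1−u)^{−2} = Σ_{n≥0} C(n+1, 1) u^n for |u|<1, with u = w/(-4):
  c_n = C(n+1, 1) / (-4)^(n+2).
  c_0 = 1/(-4)^2 = 1/16.
  c_1 = 2/(-4)^3 = -1/32.
The series is valid for |w/d| < 1, i.e. |z − z₀| < |d|.
Radius of convergence: R = |1 − z₀| = |-4| = 4 (distance from z₀ to the singularity z = 1).

c_0 = 1/16, c_1 = -1/32; R = 4.


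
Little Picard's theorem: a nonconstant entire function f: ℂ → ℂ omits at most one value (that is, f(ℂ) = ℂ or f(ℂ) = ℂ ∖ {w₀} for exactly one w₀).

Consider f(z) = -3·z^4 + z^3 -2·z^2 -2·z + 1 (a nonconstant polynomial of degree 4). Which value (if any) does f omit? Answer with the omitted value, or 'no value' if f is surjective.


Little Picard bounds the complement of f(ℂ) to at most one point.
For every w ∈ ℂ, the equation p(z) − w = 0 is a nonconstant polynomial in z and hence has at least one root by the fundamental theorem of algebra. So p is surjective onto ℂ, omitting no value.

Omitted value: no value.


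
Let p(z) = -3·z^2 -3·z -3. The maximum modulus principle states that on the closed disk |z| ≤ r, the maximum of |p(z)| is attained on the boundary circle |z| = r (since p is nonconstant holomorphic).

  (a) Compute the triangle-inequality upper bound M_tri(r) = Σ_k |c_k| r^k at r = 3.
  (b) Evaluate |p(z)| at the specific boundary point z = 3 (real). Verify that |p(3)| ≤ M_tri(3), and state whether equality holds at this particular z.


Coefficients: c_0 = -3, c_1 = -3, c_2 = -3. Radius r = 3.
Part (a). Triangle bound: M_tri(r) = Σ_k |c_k| r^k
  = |-3|·3^0 + |-3|·3^1 + |-3|·3^2
  = 3 + 9 + 27 = 39.
This bounds M(r) := max_{|z|=r} |p(z)| from above; equality holds iff all terms c_k z^k can be made to align in phase at a single z on |z|=r.
Part (b). At z = 3 (real, on the circle |z| = r):
  p(3) = (-3)·3^0 + (-3)·3^1 + (-3)·3^2 = -39.
  |p(3)| = 39.
Since all nonzero coefficients share the same sign, |p(3)| = 39 = M_tri(3); the triangle bound is attained at z = 3, so in fact M(r) = 39.

M_tri(3) = 39; |p(3)| = 39; equality at z=3: yes.


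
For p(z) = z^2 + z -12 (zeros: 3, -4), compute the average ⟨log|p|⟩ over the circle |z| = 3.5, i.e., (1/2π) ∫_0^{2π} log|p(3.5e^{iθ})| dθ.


Zeros: -4, 3; r = 3.5.
Inside |z| < r: 3. Outside (|z| ≥ r): -4.
p(0) = -12, so log|p(0)| = log(12) = 2.4849.
Apply Jensen: I(r) = log|p(0)| + Σ_k log(r/|z_k|), summed over zeros inside |z| < r.
  log(r/|z_k|) for z_k = 3: log(3.5/3) = 0.1542
  Outside zeros (-4) contribute nothing to the Jensen sum.
Sum over inside zeros: 0.1542.
I(r) = log|p(0)| + (inside sum) = 2.4849 + 0.1542 = 2.6391.
Note: since some zeros are outside |z| ≤ r, the simplified n·log(r) form does NOT apply — only the inside zeros contribute.

I(r) ≈ 2.6391.


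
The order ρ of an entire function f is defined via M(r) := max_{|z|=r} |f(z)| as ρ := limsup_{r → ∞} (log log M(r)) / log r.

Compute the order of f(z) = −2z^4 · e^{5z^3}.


M(r) = max_{|z|=r} |-2|·|z|^4·|e^{5z^3}| = 2·r^4 · e^{5r^3} (the factors attain their maxima compatibly on |z|=r). Then log M(r) = log 2 + 4·log r + 5r^3, dominated by the last term, so log log M(r) ~ 3·log r. The polynomial factor -2z^4 contributes only a log r term and does not affect the order. ρ = 3.
Therefore ρ = 3.

Order ρ = 3.


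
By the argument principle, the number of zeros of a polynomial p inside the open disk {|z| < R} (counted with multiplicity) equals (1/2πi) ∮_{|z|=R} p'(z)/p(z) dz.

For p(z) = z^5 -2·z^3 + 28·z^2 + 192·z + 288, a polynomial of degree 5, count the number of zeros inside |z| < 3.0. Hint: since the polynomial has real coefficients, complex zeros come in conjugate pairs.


The zeros of p are: (-2 + 2i), (-2 - 2i), -2, (3 + 3i), (3 - 3i).
Their magnitudes are: 2.828, 2.828, 2, 4.243, 4.243.
Zeros with |z| < R = 3.0: (-2 + 2i), (-2 - 2i), -2.
Count = 3.
By the argument principle, (1/2πi) ∮_{|z|=R} p'(z)/p(z) dz equals exactly this count.

Number of zeros inside |z| < 3.0: 3.


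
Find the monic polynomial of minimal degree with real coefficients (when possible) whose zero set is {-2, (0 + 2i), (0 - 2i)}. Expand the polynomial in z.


The polynomial is p(z) = ∏_{α ∈ S} (z − α), where S = {-2, (0 + 2i), (0 - 2i)}.
Expanding the product yields: p(z) = z^3 + 2·z^2 + 4·z + 8.
Note conjugate pairs combine to real quadratics: (z − (0+2i))(z − (0−2i)) = z² + 4.
The resulting polynomial has degree 3 and real coefficients as required.

p(z) = z^3 + 2·z^2 + 4·z + 8.


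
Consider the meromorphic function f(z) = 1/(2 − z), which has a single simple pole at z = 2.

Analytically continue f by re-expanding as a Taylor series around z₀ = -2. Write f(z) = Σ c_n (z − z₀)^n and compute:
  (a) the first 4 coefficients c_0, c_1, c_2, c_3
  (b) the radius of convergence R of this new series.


Let w = z − z₀, so z = z₀ + w.
Then 2 − z = 2 − (z₀ + w) = (2 − z₀) − w = 4 − w.
f(z) = 1/(4 − w) = (1/(4)) · 1/(1 − w/(4)) = Σ_{n≥0} w^n / (4)^(n+1).
So c_n = 1/(4)^(n+1):
  c_0 = 1/(4)^1 = 1/4.
  c_1 = 1/(4)^2 = 1/16.
  c_2 = 1/(4)^3 = 1/64.
  c_3 = 1/(4)^4 = 1/256.
The series is valid for |w/d| < 1, i.e. |z − z₀| < |d|.
Radius of convergence: R = |2 − z₀| = |4| = 4 (distance from z₀ to the singularity z = 2).

c_0 = 1/4, c_1 = 1/16, c_2 = 1/64, c_3 = 1/256; R = 4.


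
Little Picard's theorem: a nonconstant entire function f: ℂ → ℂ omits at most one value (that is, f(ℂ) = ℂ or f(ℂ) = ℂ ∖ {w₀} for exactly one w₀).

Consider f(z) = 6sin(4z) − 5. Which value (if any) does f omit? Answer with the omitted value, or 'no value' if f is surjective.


Little Picard bounds the complement of f(ℂ) to at most one point.
sin is entire and surjective onto ℂ: for every w ∈ ℂ, sin(ζ) = w has a solution ζ ∈ ℂ (e.g., via the complex inverse arcsin). With ζ = 4z this gives z = ζ/(4). Then 6·sin(4z) takes every value in 6·ℂ = ℂ, and adding -5 is a bijection of ℂ. So f is surjective and omits no value. (Note: only on the real line is sin bounded by [−1, 1].)

Omitted value: no value.


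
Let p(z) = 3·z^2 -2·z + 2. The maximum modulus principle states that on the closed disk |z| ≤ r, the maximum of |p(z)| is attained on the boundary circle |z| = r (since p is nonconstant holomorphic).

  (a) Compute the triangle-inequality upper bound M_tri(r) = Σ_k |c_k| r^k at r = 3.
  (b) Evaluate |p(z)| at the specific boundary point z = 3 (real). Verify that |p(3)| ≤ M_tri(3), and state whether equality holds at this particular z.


Coefficients: c_0 = 2, c_1 = -2, c_2 = 3. Radius r = 3.
Part (a). Triangle bound: M_tri(r) = Σ_k |c_k| r^k
  = |2|·3^0 + |-2|·3^1 + |3|·3^2
  = 2 + 6 + 27 = 35.
This bounds M(r) := max_{|z|=r} |p(z)| from above; equality holds iff all terms c_k z^k can be made to align in phase at a single z on |z|=r.
Part (b). At z = 3 (real, on the circle |z| = r):
  p(3) = (2)·3^0 + (-2)·3^1 + (3)·3^2 = 23.
  |p(3)| = 23.
Check: |p(3)| = 23 ≤ 35 = M_tri(3). ✓ Equality does not hold at z = 3 (the coefficients have mixed signs, so the terms do not all align in phase there).

M_tri(3) = 35; |p(3)| = 23; equality at z=3: no.


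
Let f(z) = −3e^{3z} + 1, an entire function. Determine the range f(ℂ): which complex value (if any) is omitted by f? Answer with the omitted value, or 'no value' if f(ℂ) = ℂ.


Little Picard bounds the complement of f(ℂ) to at most one point.
e^{3z} is never zero on ℂ, so -3·e^{3z} takes every value in ℂ ∖ {0}. Adding 1 shifts the range to ℂ ∖ {1}. Thus f omits exactly the value 1.

Omitted value: 1.


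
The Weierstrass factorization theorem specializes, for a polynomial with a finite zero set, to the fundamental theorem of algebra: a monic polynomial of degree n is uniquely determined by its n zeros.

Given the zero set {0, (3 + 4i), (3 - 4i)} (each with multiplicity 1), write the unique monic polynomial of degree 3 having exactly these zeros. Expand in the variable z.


The polynomial is p(z) = ∏_{α ∈ S} (z − α), where S = {0, (3 + 4i), (3 - 4i)}.
Expanding the product yields: p(z) = z^3 -6·z^2 + 25·z.
Note conjugate pairs combine to real quadratics: (z − (3+4i))(z − (3−4i)) = z² − 6z + 25.
The resulting polynomial has degree 3 and real coefficients as required.

p(z) = z^3 -6·z^2 + 25·z.


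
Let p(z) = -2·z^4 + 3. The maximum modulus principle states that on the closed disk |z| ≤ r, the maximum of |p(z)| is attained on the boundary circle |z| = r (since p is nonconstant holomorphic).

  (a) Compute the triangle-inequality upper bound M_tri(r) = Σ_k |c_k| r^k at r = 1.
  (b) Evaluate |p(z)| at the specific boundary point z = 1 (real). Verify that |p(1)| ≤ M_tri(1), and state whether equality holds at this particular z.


Coefficients: c_0 = 3, c_1 = 0, c_2 = 0, c_3 = 0, c_4 = -2. Radius r = 1.
Part (a). Triangle bound: M_tri(r) = Σ_k |c_k| r^k
  = |3|·1^0 + |0|·1^1 + |0|·1^2 + |0|·1^3 + |-2|·1^4
  = 3 + 0 + 0 + 0 + 2 = 5.
This bounds M(r) := max_{|z|=r} |p(z)| from above; equality holds iff all terms c_k z^k can be made to align in phase at a single z on |z|=r.
Part (b). At z = 1 (real, on the circle |z| = r):
  p(1) = (3)·1^0 + (0)·1^1 + (0)·1^2 + (0)·1^3 + (-2)·1^4 = 1.
  |p(1)| = 1.
Check: |p(1)| = 1 ≤ 5 = M_tri(1). ✓ Equality does not hold at z = 1 (the coefficients have mixed signs, so the terms do not all align in phase there).

M_tri(1) = 5; |p(1)| = 1; equality at z=1: no.


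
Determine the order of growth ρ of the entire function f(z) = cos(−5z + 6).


cos(w) is a linear combination of e^{iw} and e^{−iw} (or e^w, e^{−w} in the hyperbolic case), so |cos(w)| ≤ e^{|w|}. With w = −5z + 6, |w| ≤ 5|z| + 6 = 5r + 6 on |z| = r, giving M(r) ≤ e^{5r + 6}, so ρ ≤ 1. On a suitable ray (z = it for sin/cos; z = t for sinh/cosh, t real → ∞), |cos(−5z + 6)| grows like e^{5|t|}/2, so ρ ≥ 1. Hence ρ = 1.
Therefore ρ = 1.

Order ρ = 1.


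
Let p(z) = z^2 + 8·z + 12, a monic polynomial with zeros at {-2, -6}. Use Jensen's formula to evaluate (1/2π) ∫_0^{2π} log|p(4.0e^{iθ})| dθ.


Zeros: -6, -2; r = 4.0.
Inside |z| < r: -2. Outside (|z| ≥ r): -6.
p(0) = 12, so log|p(0)| = log(12) = 2.4849.
Apply Jensen: I(r) = log|p(0)| + Σ_k log(r/|z_k|), summed over zeros inside |z| < r.
  log(r/|z_k|) for z_k = -2: log(4.0/2) = 0.6931
  Outside zeros (-6) contribute nothing to the Jensen sum.
Sum over inside zeros: 0.6931.
I(r) = log|p(0)| + (inside sum) = 2.4849 + 0.6931 = 3.1781.
Note: since some zeros are outside |z| ≤ r, the simplified n·log(r) form does NOT apply — only the inside zeros contribute.

I(r) ≈ 3.1781.


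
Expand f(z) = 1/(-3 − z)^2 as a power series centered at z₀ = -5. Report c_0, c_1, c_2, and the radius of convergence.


Let w = z − z₀, so z = z₀ + w.
Then -3 − z = -3 − (z₀ + w) = (-3 − z₀) − w = 2 − w.
f(z) = 1/(2 − w)^2 = (1/(2)^2) · (1 − w/(2))^{−2}.
By the binomial series (1−u)^{−2} = Σ_{n≥0} C(n+1, 1) u^n for |u|<1, with u = w/(2):
  c_n = C(n+1, 1) / (2)^(n+2).
  c_0 = 1/(2)^2 = 1/4.
  c_1 = 2/(2)^3 = 1/4.
  c_2 = 3/(2)^4 = 3/16.
The series is valid for |w/d| < 1, i.e. |z − z₀| < |d|.
Radius of convergence: R = |-3 − z₀| = |2| = 2 (distance from z₀ to the singularity z = -3).

c_0 = 1/4, c_1 = 1/4, c_2 = 3/16; R = 2.


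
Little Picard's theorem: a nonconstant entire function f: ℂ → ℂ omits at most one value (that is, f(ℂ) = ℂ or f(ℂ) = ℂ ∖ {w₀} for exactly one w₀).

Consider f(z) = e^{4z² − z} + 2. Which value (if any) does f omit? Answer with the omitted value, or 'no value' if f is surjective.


Little Picard bounds the complement of f(ℂ) to at most one point.
The exponent g(z) = 4z² − z is a nonconstant polynomial, hence surjective onto ℂ. So e^{g(z)} takes every value in {e^w : w ∈ ℂ} = ℂ ∖ {0}. Adding 2 shifts the range to ℂ ∖ {2}. f omits exactly 2.

Omitted value: 2.


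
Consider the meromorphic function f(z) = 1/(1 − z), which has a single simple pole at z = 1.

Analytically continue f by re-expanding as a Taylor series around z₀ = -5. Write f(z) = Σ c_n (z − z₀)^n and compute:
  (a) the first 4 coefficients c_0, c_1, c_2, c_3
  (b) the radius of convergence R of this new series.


Let w = z − z₀, so z = z₀ + w.
Then 1 − z = 1 − (z₀ + w) = (1 − z₀) − w = 6 − w.
f(z) = 1/(6 − w) = (1/(6)) · 1/(1 − w/(6)) = Σ_{n≥0} w^n / (6)^(n+1).
So c_n = 1/(6)^(n+1):
  c_0 = 1/(6)^1 = 1/6.
  c_1 = 1/(6)^2 = 1/36.
  c_2 = 1/(6)^3 = 1/216.
  c_3 = 1/(6)^4 = 1/1296.
The series is valid for |w/d| < 1, i.e. |z − z₀| < |d|.
Radius of convergence: R = |1 − z₀| = |6| = 6 (distance from z₀ to the singularity z = 1).

c_0 = 1/6, c_1 = 1/36, c_2 = 1/216, c_3 = 1/1296; R = 6.


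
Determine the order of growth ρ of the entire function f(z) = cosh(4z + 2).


cosh(w) is a linear combination of e^{iw} and e^{−iw} (or e^w, e^{−w} in the hyperbolic case), so |cosh(w)| ≤ e^{|w|}. With w = 4z + 2, |w| ≤ 4|z| + 2 = 4r + 2 on |z| = r, giving M(r) ≤ e^{4r + 2}, so ρ ≤ 1. On a suitable ray (z = it for sin/cos; z = t for sinh/cosh, t real → ∞), |cosh(4z + 2)| grows like e^{4|t|}/2, so ρ ≥ 1. Hence ρ = 1.
Therefore ρ = 1.

Order ρ = 1.


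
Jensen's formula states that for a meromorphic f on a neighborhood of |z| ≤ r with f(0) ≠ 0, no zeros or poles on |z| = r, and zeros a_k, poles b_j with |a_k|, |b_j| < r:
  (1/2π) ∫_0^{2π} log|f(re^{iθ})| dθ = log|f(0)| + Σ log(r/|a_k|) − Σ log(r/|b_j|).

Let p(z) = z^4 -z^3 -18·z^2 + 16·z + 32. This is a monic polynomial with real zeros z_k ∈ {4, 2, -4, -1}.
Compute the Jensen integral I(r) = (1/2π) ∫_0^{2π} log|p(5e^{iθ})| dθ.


Zeros: -4, -1, 2, 4; r = 5.
Inside |z| < r: -4, -1, 2, 4. Outside (|z| ≥ r): ∅.
p(0) = 32, so log|p(0)| = log(32) = 3.4657.
Apply Jensen: I(r) = log|p(0)| + Σ_k log(r/|z_k|), summed over zeros inside |z| < r.
  log(r/|z_k|) for z_k = 4: log(5/4) = 0.2231
  log(r/|z_k|) for z_k = 2: log(5/2) = 0.9163
  log(r/|z_k|) for z_k = -4: log(5/4) = 0.2231
  log(r/|z_k|) for z_k = -1: log(5/1) = 1.6094
Sum over inside zeros: 2.9720.
I(r) = log|p(0)| + (inside sum) = 3.4657 + 2.9720 = 6.4378.
Closed form (all zeros inside, monic): I(r) = n·log(r) = 4·log(5) = 6.4378. ✓

I(r) ≈ 6.4378.
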